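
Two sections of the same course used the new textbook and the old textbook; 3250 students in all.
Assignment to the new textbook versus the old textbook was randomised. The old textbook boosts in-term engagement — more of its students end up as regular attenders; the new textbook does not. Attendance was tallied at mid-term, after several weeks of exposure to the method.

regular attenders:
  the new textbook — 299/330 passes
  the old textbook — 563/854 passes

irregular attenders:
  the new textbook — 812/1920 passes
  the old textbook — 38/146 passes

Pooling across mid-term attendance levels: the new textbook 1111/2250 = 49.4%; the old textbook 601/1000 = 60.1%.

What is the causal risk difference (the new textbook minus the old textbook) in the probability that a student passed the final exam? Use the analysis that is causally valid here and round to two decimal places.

-0.11

The mid-term attendance-specific comparison favours the new textbook throughout, but the pooled figures favour the old textbook. The question is whether to condition on mid-term attendance.
Mid-term attendance is recorded after the teaching method and is itself shifted by it — it sits on the causal path from teaching method to outcome. Conditioning on a mediator would strip out part of the effect we want; the pooled comparison gives the total causal effect.
The causal difference is the pooled difference: 0.494 − 0.601 = -0.107.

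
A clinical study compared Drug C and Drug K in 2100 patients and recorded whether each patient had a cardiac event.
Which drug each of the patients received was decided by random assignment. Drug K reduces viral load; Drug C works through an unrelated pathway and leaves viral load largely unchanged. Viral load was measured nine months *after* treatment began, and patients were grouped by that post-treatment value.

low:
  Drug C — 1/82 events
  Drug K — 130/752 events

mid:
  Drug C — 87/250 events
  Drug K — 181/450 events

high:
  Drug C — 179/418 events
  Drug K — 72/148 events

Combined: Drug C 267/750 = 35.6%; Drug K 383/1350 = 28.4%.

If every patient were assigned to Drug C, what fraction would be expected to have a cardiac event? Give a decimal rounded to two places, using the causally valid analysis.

0.36

Because the drug influences viral load, viral load is a post-treatment mediator, not a confounder. Stratifying on it would bias the estimate; the causal effect is the crude pooled difference.
So P(outcome | do(Drug C)) is just the pooled rate for Drug C: 267/750 = 0.356.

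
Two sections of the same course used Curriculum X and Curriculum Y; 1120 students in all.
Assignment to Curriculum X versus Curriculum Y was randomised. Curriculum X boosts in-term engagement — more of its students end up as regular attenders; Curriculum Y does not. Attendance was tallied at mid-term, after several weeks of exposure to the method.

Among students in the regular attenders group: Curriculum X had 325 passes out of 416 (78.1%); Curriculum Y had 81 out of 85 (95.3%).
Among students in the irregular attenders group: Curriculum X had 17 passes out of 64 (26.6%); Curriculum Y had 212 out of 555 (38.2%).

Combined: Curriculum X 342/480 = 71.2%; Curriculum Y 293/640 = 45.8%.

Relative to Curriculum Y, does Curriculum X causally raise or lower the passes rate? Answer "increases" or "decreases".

increases

Curriculum Y is higher inside every mid-term attendance stratum but Curriculum X is higher in aggregate. Whether to stratify depends on how mid-term attendance relates to the teaching method.
Mid-term attendance is downstream of the teaching method. One should not condition on a consequence of treatment, so the overall rates are the right comparison.
Pooled: Curriculum X 71.2% vs Curriculum Y 45.8%; Curriculum X is higher overall.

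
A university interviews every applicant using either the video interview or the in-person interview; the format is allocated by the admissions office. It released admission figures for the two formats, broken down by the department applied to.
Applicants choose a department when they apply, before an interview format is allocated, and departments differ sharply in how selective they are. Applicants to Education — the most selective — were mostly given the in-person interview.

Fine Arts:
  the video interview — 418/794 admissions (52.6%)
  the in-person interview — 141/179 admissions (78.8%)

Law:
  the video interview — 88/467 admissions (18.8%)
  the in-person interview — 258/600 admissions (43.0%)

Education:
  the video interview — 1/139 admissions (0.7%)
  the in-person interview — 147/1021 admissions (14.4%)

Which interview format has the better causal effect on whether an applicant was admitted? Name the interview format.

the in-person interview

The stratified and pooled comparisons disagree (the in-person interview wins within each department; the video interview wins overall), so the answer turns on the causal role of department.
Nothing the interview format does changes department; the imbalance is an allocation artefact. With department also predicting the outcome, the pooled figure is confounded, and the within-stratum comparison is the causal one.
Within each level — Fine Arts: 52.6% vs 78.8%; Law: 18.8% vs 43.0%; Education: 0.7% vs 14.4% — the in-person interview is higher every time.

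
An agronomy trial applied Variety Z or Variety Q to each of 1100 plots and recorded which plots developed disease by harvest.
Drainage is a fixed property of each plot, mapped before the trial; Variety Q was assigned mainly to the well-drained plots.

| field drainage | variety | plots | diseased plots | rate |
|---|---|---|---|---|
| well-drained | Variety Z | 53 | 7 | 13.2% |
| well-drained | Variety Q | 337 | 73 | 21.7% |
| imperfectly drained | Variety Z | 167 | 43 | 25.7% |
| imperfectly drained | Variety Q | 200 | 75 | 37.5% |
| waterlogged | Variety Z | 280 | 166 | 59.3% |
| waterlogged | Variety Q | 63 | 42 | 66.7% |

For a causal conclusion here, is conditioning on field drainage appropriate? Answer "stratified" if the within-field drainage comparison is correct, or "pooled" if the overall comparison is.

stratified

Field drainage differs across varietys for reasons unrelated to any effect of the variety itself, and it separately predicts the outcome — a classic confounder. We must compare within field drainage levels.
Within each level — well-drained: 13.2% vs 21.7%; imperfectly drained: 25.7% vs 37.5%; waterlogged: 59.3% vs 66.7% — Variety Z is lower every time.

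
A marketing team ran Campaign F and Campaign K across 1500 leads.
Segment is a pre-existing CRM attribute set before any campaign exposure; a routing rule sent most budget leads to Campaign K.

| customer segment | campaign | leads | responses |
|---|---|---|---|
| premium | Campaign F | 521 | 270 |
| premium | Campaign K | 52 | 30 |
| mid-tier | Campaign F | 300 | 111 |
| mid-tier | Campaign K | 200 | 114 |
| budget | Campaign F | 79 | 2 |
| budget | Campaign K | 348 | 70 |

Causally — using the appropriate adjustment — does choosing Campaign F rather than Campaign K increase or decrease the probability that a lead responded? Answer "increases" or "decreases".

The stratified and pooled comparisons disagree (Campaign K wins within each customer segment; Campaign F wins overall), so the answer turns on the causal role of customer segment.
Here customer segment is a common cause — it drives both which campaign a case falls under and the outcome. The crude comparison mixes populations; the stratum-specific rates are the causally relevant ones.
Within each level — premium: 51.8% vs 57.7%; mid-tier: 37.0% vs 57.0%; budget: 2.5% vs 20.1% — Campaign K is higher every time.

decreases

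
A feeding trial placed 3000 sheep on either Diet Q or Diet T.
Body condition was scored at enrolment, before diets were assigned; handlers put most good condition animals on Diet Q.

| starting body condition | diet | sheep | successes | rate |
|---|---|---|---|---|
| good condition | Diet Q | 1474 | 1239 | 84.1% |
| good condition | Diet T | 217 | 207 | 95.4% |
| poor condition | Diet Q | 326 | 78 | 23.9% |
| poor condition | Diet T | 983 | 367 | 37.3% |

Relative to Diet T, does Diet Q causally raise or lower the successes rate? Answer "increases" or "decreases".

The starting body condition-specific comparison favours Diet T throughout, but the pooled figures favour Diet Q. The question is whether to condition on starting body condition.
Starting body condition satisfies the back-door criterion: it is not a descendant of the diet, and it blocks the spurious path from diet to outcome. Adjusting for it (i.e., using the within-starting body condition rates) gives the causal effect.
Within each level — good condition: 84.1% vs 95.4%; poor condition: 23.9% vs 37.3% — Diet T is higher every time.

decreases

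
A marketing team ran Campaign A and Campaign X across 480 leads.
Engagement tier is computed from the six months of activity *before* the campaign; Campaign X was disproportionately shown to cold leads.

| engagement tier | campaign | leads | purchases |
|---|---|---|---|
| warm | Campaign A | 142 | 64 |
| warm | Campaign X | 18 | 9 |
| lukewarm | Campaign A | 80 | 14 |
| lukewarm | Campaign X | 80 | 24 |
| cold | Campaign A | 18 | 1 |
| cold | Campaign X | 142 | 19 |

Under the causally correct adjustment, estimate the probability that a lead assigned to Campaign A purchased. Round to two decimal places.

0.23

The stratified and pooled comparisons disagree (Campaign X wins within each engagement tier; Campaign A wins overall), so the answer turns on the causal role of engagement tier.
Engagement tier differs across campaigns for reasons unrelated to any effect of the campaign itself, and it separately predicts the outcome — a classic confounder. We must compare within engagement tier levels.
Standardising Campaign A to the population engagement tier mix: 0.333·64/142 + 0.333·14/80 + 0.333·1/18 = 0.227.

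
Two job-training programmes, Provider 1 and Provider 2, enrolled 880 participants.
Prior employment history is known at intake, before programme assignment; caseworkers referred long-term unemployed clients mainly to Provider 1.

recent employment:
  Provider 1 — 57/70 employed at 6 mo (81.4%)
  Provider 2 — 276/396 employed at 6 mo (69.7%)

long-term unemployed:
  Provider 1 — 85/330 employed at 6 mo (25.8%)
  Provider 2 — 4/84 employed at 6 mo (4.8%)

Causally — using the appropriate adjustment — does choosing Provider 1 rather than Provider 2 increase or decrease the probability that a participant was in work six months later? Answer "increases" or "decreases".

increases

Prior employment history is set before the programme has any effect — it is not caused by the programme — and it independently drives the outcome. That makes it a confounder, so the causal comparison is within prior employment history levels.
Within each level — recent employment: 81.4% vs 69.7%; long-term unemployed: 25.8% vs 4.8% — Provider 1 is higher every time.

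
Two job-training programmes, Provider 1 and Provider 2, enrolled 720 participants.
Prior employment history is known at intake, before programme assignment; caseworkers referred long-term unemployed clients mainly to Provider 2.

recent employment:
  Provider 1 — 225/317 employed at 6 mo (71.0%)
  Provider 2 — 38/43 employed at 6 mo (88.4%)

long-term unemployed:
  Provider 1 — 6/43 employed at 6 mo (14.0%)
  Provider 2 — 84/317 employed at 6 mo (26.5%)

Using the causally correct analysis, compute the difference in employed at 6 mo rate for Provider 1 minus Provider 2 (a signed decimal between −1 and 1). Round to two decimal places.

Here prior employment history is a common cause — it drives both which programme a case falls under and the outcome. The crude comparison mixes populations; the stratum-specific rates are the causally relevant ones.
Adjusting over the population distribution of prior employment history: 0.500·(0.710−0.884) + 0.500·(0.140−0.265) = -0.150.

-0.15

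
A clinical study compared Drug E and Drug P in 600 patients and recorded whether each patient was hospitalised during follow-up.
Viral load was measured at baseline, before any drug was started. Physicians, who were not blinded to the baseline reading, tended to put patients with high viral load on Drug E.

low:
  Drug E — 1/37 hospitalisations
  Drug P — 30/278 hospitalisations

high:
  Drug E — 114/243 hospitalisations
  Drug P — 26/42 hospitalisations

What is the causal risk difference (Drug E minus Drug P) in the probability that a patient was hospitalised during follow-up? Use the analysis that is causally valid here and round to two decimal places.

-0.11

The stratified and pooled comparisons disagree (Drug E wins within each viral load; Drug P wins overall), so the answer turns on the causal role of viral load.
Viral load differs across drugs for reasons unrelated to any effect of the drug itself, and it separately predicts the outcome — a classic confounder. We must compare within viral load levels.
Adjusting over the population distribution of viral load: 0.525·(0.027−0.108) + 0.475·(0.469−0.619) = -0.114.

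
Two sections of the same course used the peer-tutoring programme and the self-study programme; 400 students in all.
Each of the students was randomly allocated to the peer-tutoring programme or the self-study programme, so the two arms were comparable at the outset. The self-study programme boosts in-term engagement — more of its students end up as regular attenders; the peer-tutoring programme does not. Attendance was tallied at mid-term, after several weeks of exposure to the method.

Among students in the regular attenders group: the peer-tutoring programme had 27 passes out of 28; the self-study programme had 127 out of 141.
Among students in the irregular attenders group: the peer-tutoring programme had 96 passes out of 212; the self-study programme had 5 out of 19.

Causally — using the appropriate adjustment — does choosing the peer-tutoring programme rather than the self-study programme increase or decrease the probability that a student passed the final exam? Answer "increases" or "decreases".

The stratified and pooled comparisons disagree (the peer-tutoring programme wins within each mid-term attendance; the self-study programme wins overall), so the answer turns on the causal role of mid-term attendance.
Mid-term attendance here is a post-treatment variable shaped by the teaching method; conditioning on it would introduce bias rather than remove it. The overall comparison is the causal one.
Pooled: the peer-tutoring programme 51.2% vs the self-study programme 82.5%; the self-study programme is higher overall.

decreases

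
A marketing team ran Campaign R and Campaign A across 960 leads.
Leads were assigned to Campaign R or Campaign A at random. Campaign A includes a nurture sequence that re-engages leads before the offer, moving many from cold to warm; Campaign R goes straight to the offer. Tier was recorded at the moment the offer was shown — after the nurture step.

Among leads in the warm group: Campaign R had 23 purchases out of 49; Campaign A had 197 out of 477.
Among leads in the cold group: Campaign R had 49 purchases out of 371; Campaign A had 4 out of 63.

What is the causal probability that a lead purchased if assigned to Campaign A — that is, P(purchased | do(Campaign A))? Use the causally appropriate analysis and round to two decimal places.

0.37

The engagement tier-specific comparison favours Campaign R throughout, but the pooled figures favour Campaign A. The question is whether to condition on engagement tier.
Engagement tier is downstream of the campaign. One should not condition on a consequence of treatment, so the overall rates are the right comparison.
So P(outcome | do(Campaign A)) is just the pooled rate for Campaign A: 201/540 = 0.372.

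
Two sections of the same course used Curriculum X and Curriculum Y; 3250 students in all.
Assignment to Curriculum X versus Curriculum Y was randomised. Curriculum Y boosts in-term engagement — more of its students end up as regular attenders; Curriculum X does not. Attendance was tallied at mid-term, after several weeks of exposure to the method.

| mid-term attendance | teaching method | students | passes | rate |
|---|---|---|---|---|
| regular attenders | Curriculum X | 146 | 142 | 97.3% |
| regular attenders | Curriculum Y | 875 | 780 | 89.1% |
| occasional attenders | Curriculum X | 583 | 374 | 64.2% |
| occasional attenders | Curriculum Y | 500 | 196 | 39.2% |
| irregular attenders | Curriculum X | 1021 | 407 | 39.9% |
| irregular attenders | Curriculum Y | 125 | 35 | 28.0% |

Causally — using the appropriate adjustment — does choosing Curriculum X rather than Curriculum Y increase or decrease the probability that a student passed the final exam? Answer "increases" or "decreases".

Within every mid-term attendance level Curriculum X has the higher rate, yet pooled Curriculum Y does — Simpson's reversal.
The distribution of mid-term attendance is itself part of what the teaching method does — it is an intermediate outcome. Holding it fixed would remove that part of the effect; the total effect is the pooled difference.
Pooled: Curriculum X 52.7% vs Curriculum Y 67.4%; Curriculum Y is higher overall.

decreases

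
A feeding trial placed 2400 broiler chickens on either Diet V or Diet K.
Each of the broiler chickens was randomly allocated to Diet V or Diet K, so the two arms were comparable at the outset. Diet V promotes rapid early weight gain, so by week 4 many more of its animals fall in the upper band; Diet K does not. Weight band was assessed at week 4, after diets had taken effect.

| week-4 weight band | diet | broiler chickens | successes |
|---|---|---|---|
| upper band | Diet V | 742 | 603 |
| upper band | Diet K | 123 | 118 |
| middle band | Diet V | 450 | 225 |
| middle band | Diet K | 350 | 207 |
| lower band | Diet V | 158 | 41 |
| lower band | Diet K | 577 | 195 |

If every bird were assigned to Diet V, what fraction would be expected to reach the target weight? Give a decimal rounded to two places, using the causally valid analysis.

0.64

Diet K is higher inside every week-4 weight band stratum but Diet V is higher in aggregate. Whether to stratify depends on how week-4 weight band relates to the diet.
Week-4 weight band here is a post-treatment variable shaped by the diet; conditioning on it would introduce bias rather than remove it. The overall comparison is the causal one.
So P(outcome | do(Diet V)) is just the pooled rate for Diet V: 869/1350 = 0.644.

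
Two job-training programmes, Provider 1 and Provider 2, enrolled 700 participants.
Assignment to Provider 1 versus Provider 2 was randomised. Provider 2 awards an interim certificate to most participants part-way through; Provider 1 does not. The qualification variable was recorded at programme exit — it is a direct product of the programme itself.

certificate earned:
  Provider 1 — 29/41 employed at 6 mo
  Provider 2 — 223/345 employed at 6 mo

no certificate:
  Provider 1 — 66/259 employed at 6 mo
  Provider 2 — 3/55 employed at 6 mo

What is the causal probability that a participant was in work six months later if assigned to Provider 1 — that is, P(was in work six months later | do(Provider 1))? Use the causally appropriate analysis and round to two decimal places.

0.32

Stratifying would compare programmes among participants the programmes themselves sorted into qualification attained during the programme groups — a form of selection on an intermediate. The unconditioned pooled rates give the total causal effect.
So P(outcome | do(Provider 1)) is just the pooled rate for Provider 1: 95/300 = 0.317.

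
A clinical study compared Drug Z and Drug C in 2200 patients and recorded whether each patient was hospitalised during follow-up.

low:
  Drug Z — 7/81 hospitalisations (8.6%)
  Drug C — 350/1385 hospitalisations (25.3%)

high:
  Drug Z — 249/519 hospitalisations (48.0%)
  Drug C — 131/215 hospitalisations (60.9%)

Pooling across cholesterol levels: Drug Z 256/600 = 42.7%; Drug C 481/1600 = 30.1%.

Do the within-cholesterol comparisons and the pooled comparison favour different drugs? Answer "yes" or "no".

Within each cholesterol level (low 8.6% vs 25.3%; high 48.0% vs 60.9%), Drug Z has the lower rate every time. Pooled: 42.7% vs 30.1% — Drug C has the lower rate overall. The two comparisons disagree.

yes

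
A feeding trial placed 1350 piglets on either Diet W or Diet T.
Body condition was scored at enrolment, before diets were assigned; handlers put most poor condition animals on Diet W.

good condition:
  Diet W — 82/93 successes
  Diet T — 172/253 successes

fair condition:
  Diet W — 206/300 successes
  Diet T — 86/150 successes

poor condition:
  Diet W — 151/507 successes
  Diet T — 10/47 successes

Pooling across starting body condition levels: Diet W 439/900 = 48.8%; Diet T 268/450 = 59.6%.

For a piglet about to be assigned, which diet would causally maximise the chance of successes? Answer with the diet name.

Diet W is higher inside every starting body condition stratum but Diet T is higher in aggregate. Whether to stratify depends on how starting body condition relates to the diet.
Starting body condition is set before the diet has any effect — it is not caused by the diet — and it independently drives the outcome. That makes it a confounder, so the causal comparison is within starting body condition levels.
Within each level — good condition: 88.2% vs 68.0%; fair condition: 68.7% vs 57.3%; poor condition: 29.8% vs 21.3% — Diet W is higher every time.

Diet W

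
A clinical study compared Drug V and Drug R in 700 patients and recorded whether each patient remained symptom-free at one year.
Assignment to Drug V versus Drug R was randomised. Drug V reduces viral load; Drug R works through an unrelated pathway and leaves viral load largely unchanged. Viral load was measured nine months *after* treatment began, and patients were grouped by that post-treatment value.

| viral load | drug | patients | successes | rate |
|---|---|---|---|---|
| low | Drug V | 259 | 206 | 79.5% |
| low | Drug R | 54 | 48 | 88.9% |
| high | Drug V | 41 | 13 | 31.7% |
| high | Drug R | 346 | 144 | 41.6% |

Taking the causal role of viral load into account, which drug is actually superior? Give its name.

Within every viral load level Drug R has the higher rate, yet pooled Drug V does — Simpson's reversal.
Because the drug influences viral load, viral load is a post-treatment mediator, not a confounder. Stratifying on it would bias the estimate; the causal effect is the crude pooled difference.
Pooled: Drug V 73.0% vs Drug R 48.0%; Drug V is higher overall.

Drug V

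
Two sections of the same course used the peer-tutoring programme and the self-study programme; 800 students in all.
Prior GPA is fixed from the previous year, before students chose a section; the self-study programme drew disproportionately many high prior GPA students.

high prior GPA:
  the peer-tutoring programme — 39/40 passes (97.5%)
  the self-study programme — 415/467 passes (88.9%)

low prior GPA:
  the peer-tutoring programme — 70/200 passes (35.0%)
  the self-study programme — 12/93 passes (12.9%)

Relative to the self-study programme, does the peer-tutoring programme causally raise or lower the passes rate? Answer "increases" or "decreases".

increases

Prior GPA band satisfies the back-door criterion: it is not a descendant of the teaching method, and it blocks the spurious path from teaching method to outcome. Adjusting for it (i.e., using the within-prior GPA band rates) gives the causal effect.
Within each level — high prior GPA: 97.5% vs 88.9%; low prior GPA: 35.0% vs 12.9% — the peer-tutoring programme is higher every time.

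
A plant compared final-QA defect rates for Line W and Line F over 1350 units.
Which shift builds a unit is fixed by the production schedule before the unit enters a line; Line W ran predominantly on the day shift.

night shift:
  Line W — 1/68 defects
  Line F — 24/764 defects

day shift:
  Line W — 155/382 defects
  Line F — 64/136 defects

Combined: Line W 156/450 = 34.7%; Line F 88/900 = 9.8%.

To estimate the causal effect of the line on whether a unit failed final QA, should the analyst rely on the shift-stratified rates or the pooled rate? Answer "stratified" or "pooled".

Here shift is a common cause — it drives both which line a case falls under and the outcome. The crude comparison mixes populations; the stratum-specific rates are the causally relevant ones.
Within each level — night shift: 1.5% vs 3.1%; day shift: 40.6% vs 47.1% — Line W is lower every time.

stratified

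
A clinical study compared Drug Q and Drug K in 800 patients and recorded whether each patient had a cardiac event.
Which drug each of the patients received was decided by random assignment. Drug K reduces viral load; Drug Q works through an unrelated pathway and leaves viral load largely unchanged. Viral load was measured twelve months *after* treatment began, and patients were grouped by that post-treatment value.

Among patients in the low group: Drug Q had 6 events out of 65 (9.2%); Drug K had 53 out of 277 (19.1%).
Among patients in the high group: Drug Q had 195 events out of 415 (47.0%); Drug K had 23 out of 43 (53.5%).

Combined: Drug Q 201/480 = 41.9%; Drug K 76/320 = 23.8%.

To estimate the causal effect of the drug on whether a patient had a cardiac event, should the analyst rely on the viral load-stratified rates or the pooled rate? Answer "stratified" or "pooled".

Because the drug influences viral load, viral load is a post-treatment mediator, not a confounder. Stratifying on it would bias the estimate; the causal effect is the crude pooled difference.
Pooled: Drug Q 41.9% vs Drug K 23.8%; Drug K is lower overall.

pooled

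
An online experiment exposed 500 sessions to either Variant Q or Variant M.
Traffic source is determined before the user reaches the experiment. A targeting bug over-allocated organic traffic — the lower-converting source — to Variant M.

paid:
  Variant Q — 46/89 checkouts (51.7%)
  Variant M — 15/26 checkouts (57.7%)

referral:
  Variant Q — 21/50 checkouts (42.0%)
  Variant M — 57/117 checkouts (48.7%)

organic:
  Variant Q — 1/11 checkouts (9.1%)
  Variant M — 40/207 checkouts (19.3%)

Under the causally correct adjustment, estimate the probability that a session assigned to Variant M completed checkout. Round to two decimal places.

0.38

The imbalance in traffic source arose from how sessions were allocated, not from anything the variant did; and traffic source independently affects the outcome. The pooled gap is confounded — condition on traffic source.
Standardising Variant M to the population traffic source mix: 0.230·15/26 + 0.334·57/117 + 0.436·40/207 = 0.380.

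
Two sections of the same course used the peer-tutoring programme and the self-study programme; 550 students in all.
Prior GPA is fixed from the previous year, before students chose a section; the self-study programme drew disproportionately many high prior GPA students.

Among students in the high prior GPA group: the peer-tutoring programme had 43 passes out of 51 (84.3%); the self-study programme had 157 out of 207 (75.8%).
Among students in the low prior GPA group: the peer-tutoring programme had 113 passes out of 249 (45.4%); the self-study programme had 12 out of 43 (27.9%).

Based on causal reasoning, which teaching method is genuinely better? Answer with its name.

the peer-tutoring programme

Prior GPA band differs across teaching methods for reasons unrelated to any effect of the teaching method itself, and it separately predicts the outcome — a classic confounder. We must compare within prior GPA band levels.
Within each level — high prior GPA: 84.3% vs 75.8%; low prior GPA: 45.4% vs 27.9% — the peer-tutoring programme is higher every time.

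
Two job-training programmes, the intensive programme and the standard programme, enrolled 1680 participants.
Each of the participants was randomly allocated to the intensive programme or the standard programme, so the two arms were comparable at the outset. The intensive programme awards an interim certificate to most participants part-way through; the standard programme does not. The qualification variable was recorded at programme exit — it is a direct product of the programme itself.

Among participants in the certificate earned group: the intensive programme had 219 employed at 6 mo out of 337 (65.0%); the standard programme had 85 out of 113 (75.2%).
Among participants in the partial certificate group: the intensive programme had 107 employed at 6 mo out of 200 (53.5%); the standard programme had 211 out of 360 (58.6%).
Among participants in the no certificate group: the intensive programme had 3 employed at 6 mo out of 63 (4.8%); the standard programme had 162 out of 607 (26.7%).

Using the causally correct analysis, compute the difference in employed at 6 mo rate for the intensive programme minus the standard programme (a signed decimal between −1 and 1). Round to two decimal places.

+0.12

Qualification attained during the programme is recorded after the programme and is itself shifted by it — it sits on the causal path from programme to outcome. Conditioning on a mediator would strip out part of the effect we want; the pooled comparison gives the total causal effect.
The causal difference is the pooled difference: 0.548 − 0.424 = +0.124.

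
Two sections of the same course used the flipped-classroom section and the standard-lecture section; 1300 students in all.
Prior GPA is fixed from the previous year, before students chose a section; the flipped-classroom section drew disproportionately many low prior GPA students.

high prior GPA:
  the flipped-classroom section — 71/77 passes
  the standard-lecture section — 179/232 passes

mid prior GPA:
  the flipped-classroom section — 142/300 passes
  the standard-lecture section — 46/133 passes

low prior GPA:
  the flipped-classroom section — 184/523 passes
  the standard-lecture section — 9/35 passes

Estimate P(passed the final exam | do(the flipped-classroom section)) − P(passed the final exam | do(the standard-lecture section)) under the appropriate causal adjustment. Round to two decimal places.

+0.12

Prior GPA band is set before the teaching method has any effect — it is not caused by the teaching method — and it independently drives the outcome. That makes it a confounder, so the causal comparison is within prior GPA band levels.
Adjusting over the population distribution of prior GPA band: 0.238·(0.922−0.772) + 0.333·(0.473−0.346) + 0.429·(0.352−0.257) = +0.119.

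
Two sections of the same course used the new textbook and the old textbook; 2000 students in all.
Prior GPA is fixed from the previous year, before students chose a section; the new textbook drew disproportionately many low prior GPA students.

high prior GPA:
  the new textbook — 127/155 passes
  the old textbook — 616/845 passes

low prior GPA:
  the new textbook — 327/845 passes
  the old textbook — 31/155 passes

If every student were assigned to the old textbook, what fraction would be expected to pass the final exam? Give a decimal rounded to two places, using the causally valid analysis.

Since prior GPA band is a pre-existing factor (not a product of the teaching method) and it affects the outcome on its own, it is a confounder. The stratified rates, not the pooled rate, identify the causal effect.
Standardising the old textbook to the population prior GPA band mix: 0.500·616/845 + 0.500·31/155 = 0.464.

0.46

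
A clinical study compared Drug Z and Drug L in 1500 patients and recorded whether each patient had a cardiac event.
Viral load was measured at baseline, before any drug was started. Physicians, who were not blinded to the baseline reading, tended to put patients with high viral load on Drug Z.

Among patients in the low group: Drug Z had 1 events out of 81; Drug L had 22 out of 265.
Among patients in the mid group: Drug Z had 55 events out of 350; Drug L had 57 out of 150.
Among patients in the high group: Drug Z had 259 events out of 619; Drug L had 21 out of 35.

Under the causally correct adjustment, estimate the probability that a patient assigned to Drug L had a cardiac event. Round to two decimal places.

The viral load-specific comparison favours Drug Z throughout, but the pooled figures favour Drug L. The question is whether to condition on viral load.
Since viral load is a pre-existing factor (not a product of the drug) and it affects the outcome on its own, it is a confounder. The stratified rates, not the pooled rate, identify the causal effect.
Standardising Drug L to the population viral load mix: 0.231·22/265 + 0.333·57/150 + 0.436·21/35 = 0.407.

0.41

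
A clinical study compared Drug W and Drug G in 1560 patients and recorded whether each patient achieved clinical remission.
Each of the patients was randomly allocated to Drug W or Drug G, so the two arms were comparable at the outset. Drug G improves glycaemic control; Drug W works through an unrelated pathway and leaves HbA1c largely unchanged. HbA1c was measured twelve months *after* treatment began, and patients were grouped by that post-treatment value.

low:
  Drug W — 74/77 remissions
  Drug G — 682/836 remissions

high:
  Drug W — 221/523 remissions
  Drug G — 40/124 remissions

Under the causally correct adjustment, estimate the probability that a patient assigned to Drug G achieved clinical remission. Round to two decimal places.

0.75

Drug W is higher inside every HbA1c stratum but Drug G is higher in aggregate. Whether to stratify depends on how HbA1c relates to the drug.
Stratifying would compare drugs among patients the drugs themselves sorted into HbA1c groups — a form of selection on an intermediate. The unconditioned pooled rates give the total causal effect.
So P(outcome | do(Drug G)) is just the pooled rate for Drug G: 722/960 = 0.752.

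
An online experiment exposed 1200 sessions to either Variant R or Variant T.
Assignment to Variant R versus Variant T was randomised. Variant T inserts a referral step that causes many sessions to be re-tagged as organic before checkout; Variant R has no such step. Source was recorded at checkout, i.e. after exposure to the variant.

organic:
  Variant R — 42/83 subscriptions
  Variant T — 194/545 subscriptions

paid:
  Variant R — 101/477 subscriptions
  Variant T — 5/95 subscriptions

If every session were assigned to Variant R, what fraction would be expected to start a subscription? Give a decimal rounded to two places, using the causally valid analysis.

Traffic source lies on the pathway variant → traffic source → outcome, so adjusting for it blocks the indirect effect. For the total causal effect of variant, use the unadjusted pooled rates.
So P(outcome | do(Variant R)) is just the pooled rate for Variant R: 143/560 = 0.255.

0.26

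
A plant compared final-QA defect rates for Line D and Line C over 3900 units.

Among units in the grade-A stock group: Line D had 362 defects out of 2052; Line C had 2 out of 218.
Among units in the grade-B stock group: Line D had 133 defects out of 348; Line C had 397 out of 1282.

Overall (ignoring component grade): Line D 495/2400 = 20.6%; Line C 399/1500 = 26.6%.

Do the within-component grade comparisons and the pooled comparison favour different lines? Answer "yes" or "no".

Within each component grade level (grade-A stock 17.6% vs 0.9%; grade-B stock 38.2% vs 31.0%), Line C has the lower rate every time. Pooled: 20.6% vs 26.6% — Line D has the lower rate overall. The two comparisons disagree.

yes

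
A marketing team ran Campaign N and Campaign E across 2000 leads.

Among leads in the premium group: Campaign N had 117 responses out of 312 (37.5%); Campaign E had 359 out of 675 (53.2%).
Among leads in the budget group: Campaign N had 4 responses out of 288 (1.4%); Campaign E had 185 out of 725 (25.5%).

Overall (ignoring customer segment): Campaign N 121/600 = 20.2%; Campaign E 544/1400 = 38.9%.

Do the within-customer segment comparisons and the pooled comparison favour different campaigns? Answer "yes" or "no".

no

Within each customer segment level (premium 37.5% vs 53.2%; budget 1.4% vs 25.5%), Campaign E has the higher rate every time. Pooled: 20.2% vs 38.9% — Campaign E has the higher rate overall. They agree.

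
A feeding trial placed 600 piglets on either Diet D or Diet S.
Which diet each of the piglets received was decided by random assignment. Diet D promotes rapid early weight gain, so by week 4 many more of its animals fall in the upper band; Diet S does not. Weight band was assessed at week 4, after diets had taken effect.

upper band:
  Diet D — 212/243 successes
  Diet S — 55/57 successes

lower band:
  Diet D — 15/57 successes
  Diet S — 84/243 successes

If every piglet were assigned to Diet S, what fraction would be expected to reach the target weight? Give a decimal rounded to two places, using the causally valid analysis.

0.46

Diet S is higher inside every week-4 weight band stratum but Diet D is higher in aggregate. Whether to stratify depends on how week-4 weight band relates to the diet.
The distribution of week-4 weight band is itself part of what the diet does — it is an intermediate outcome. Holding it fixed would remove that part of the effect; the total effect is the pooled difference.
So P(outcome | do(Diet S)) is just the pooled rate for Diet S: 139/300 = 0.463.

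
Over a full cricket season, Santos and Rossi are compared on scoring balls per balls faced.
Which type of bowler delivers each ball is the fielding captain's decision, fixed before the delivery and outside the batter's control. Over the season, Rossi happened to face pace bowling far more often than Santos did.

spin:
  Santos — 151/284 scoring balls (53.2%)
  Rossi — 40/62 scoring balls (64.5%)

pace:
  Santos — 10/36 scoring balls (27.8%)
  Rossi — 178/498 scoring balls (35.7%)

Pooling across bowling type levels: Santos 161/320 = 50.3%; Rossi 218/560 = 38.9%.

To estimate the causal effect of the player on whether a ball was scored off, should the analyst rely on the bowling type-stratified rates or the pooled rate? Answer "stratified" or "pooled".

The stratified and pooled comparisons disagree (Rossi wins within each bowling type; Santos wins overall), so the answer turns on the causal role of bowling type.
Here bowling type is a common cause — it drives both which player a case falls under and the outcome. The crude comparison mixes populations; the stratum-specific rates are the causally relevant ones.
Within each level — spin: 53.2% vs 64.5%; pace: 27.8% vs 35.7% — Rossi is higher every time.

stratified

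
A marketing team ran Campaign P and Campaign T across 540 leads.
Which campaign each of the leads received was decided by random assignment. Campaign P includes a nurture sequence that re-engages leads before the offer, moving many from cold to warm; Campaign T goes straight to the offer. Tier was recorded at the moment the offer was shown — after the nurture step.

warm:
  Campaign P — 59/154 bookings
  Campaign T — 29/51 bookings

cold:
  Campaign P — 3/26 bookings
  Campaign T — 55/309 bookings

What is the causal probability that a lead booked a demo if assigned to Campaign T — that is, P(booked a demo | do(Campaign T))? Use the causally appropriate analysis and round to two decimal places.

Engagement tier is downstream of the campaign. One should not condition on a consequence of treatment, so the overall rates are the right comparison.
So P(outcome | do(Campaign T)) is just the pooled rate for Campaign T: 84/360 = 0.233.

0.23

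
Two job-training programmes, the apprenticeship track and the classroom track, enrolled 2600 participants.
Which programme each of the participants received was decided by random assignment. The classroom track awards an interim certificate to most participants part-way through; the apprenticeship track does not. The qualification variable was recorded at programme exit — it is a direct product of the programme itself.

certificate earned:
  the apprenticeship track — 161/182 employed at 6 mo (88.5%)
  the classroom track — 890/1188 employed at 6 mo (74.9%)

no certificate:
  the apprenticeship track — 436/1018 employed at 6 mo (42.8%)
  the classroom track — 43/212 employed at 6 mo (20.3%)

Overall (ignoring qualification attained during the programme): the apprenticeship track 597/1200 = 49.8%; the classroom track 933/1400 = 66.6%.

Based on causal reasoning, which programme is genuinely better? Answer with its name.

the apprenticeship track is higher inside every qualification attained during the programme stratum but the classroom track is higher in aggregate. Whether to stratify depends on how qualification attained during the programme relates to the programme.
Stratifying would compare programmes among participants the programmes themselves sorted into qualification attained during the programme groups — a form of selection on an intermediate. The unconditioned pooled rates give the total causal effect.
Pooled: the apprenticeship track 49.8% vs the classroom track 66.6%; the classroom track is higher overall.

the classroom track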